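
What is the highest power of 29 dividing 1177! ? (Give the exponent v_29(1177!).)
v_29(1177!) = 41

Legendre's formula: v_p(n!) = Σ_{k ≥ 1} ⌊n / p^k⌋. For p = 29, n = 1177, the terms are:
  ⌊1177/29^1⌋ = ⌊1177/29⌋ = 40
  ⌊1177/29^2⌋ = ⌊1177/841⌋ = 1
(the next term ⌊1177/29^3⌋ = 0, terminating the sum). Summing: v_29(1177!) = 40 + 1 = 41.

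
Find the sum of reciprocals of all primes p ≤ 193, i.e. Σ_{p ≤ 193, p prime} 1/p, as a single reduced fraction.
Σ 1/p = 385774678978047295113064712800727674369526436922217581784412894295689697835549/198962376391690981640415251545285153602734402721821058212203976095413910572270

π(193) = 44, so the primes ≤ 193 are [2, 3, 5, 7, 11, 13, 17, 19, 23, 29, 31, 37, 41, 43, 47, 53, 59, 61, 67, 71, 73, 79, 83, 89, 97, 101, 103, 107, 109, 113, 127, 131, 137, 139, 149, 151, 157, 163, 167, 173, 179, 181, 191, 193]. Summing 1/p over these primes: 385774678978047295113064712800727674369526436922217581784412894295689697835549/198962376391690981640415251545285153602734402721821058212203976095413910572270 ≈ 1.9389. Mertens estimate ln ln(193) + 0.2615 ≈ 1.9221.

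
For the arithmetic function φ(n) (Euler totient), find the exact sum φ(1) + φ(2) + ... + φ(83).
Σ_{n ≤ 83} φ(n) = 2142

Compute φ(n) for each 1 ≤ n ≤ 83: φ(1) = 1, φ(2) = 1, φ(3) = 2, φ(4) = 2, φ(5) = 4, φ(6) = 2, φ(7) = 6, φ(8) = 4, φ(9) = 6, φ(10) = 4, φ(11) = 10, φ(12) = 4, φ(13) = 12, φ(14) = 6, φ(15) = 8, φ(16) = 8, φ(17) = 16, φ(18) = 6, φ(19) = 18, φ(20) = 8, φ(21) = 12, φ(22) = 10, φ(23) = 22, φ(24) = 8, φ(25) = 20, φ(26) = 12, φ(27) = 18, φ(28) = 12, φ(29) = 28, φ(30) = 8, φ(31) = 30, φ(32) = 16, φ(33) = 20, φ(34) = 16, φ(35) = 24, φ(36) = 12, φ(37) = 36, φ(38) = 18, φ(39) = 24, φ(40) = 16, φ(41) = 40, φ(42) = 12, φ(43) = 42, φ(44) = 20, φ(45) = 24, φ(46) = 22, φ(47) = 46, φ(48) = 16, φ(49) = 42, φ(50) = 20, φ(51) = 32, φ(52) = 24, φ(53) = 52, φ(54) = 18, φ(55) = 40, φ(56) = 24, φ(57) = 36, φ(58) = 28, φ(59) = 58, φ(60) = 16, φ(61) = 60, φ(62) = 30, φ(63) = 36, φ(64) = 32, φ(65) = 48, φ(66) = 20, φ(67) = 66, φ(68) = 32, φ(69) = 44, φ(70) = 24, φ(71) = 70, φ(72) = 24, φ(73) = 72, φ(74) = 36, φ(75) = 40, φ(76) = 36, φ(77) = 60, φ(78) = 24, φ(79) = 78, φ(80) = 32, φ(81) = 54, φ(82) = 40, φ(83) = 82. Summing all 83 values: 2142. (Average order: Σ_{n ≤ x} φ(n) ~ (3/π²) x². For x = 83, (3/π²)·83² ≈ 2094.00.)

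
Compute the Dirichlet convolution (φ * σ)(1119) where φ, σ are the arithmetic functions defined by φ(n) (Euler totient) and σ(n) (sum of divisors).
(φ * σ)(1119) = 4476

Divisors of 1119: [1, 3, 373, 1119]. For each d | 1119:
  d = 1: φ(1) · σ(1119/1) = 1 · 1496 = 1496
  d = 3: φ(3) · σ(1119/3) = 2 · 374 = 748
  d = 373: φ(373) · σ(1119/373) = 372 · 4 = 1488
  d = 1119: φ(1119) · σ(1119/1119) = 744 · 1 = 744
Summing: (φ * σ)(1119) = 1496 + 748 + 1488 + 744 = 4476.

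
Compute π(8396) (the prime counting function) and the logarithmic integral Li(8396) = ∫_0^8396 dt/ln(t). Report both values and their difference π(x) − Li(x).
π(8396) = 1051;  Li(8396) ≈ 1070.36;  π(x) − Li(x) ≈ -19.36.

Direct count of primes ≤ 8396 gives π(8396) = 1051. Numerical evaluation of the logarithmic integral gives Li(8396) ≈ 1070.36. The difference π(x) − Li(x) ≈ -19.36 is typically negative for small/moderate x (Li(x) overestimates), though Littlewood's theorem shows this sign changes infinitely often.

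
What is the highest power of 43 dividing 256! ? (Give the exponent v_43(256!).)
v_43(256!) = 5

Legendre's formula: v_p(n!) = Σ_{k ≥ 1} ⌊n / p^k⌋. For p = 43, n = 256, the terms are:
  ⌊256/43^1⌋ = ⌊256/43⌋ = 5
(the next term ⌊256/43^2⌋ = 0, terminating the sum). Summing: v_43(256!) = 5 = 5.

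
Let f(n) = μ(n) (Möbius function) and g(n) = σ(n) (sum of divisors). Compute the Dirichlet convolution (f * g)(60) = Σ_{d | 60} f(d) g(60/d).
(μ * σ)(60) = 60

Divisors of 60: [1, 2, 3, 4, 5, 6, 10, 12, 15, 20, 30, 60]. For each d | 60:
  d = 1: μ(1) · σ(60/1) = 1 · 168 = 168
  d = 2: μ(2) · σ(60/2) = -1 · 72 = -72
  d = 3: μ(3) · σ(60/3) = -1 · 42 = -42
  d = 4: μ(4) · σ(60/4) = 0 · 24 = 0
  d = 5: μ(5) · σ(60/5) = -1 · 28 = -28
  d = 6: μ(6) · σ(60/6) = 1 · 18 = 18
  d = 10: μ(10) · σ(60/10) = 1 · 12 = 12
  d = 12: μ(12) · σ(60/12) = 0 · 6 = 0
  d = 15: μ(15) · σ(60/15) = 1 · 7 = 7
  d = 20: μ(20) · σ(60/20) = 0 · 4 = 0
  d = 30: μ(30) · σ(60/30) = -1 · 3 = -3
  d = 60: μ(60) · σ(60/60) = 0 · 1 = 0
Summing: (μ * σ)(60) = 168 + -72 + -42 + 0 + -28 + 18 + 12 + 0 + 7 + 0 + -3 + 0 = 60.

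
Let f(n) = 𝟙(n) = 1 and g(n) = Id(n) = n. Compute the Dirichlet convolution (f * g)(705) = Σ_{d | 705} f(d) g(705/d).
(𝟙 * Id)(705) = 1152

Divisors of 705: [1, 3, 5, 15, 47, 141, 235, 705]. For each d | 705:
  d = 1: 𝟙(1) · Id(705/1) = 1 · 705 = 705
  d = 3: 𝟙(3) · Id(705/3) = 1 · 235 = 235
  d = 5: 𝟙(5) · Id(705/5) = 1 · 141 = 141
  d = 15: 𝟙(15) · Id(705/15) = 1 · 47 = 47
  d = 47: 𝟙(47) · Id(705/47) = 1 · 15 = 15
  d = 141: 𝟙(141) · Id(705/141) = 1 · 5 = 5
  d = 235: 𝟙(235) · Id(705/235) = 1 · 3 = 3
  d = 705: 𝟙(705) · Id(705/705) = 1 · 1 = 1
Summing: (𝟙 * Id)(705) = 705 + 235 + 141 + 47 + 15 + 5 + 3 + 1 = 1152.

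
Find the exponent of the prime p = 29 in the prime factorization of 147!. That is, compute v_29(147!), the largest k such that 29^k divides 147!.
v_29(147!) = 5

Legendre's formula: v_p(n!) = Σ_{k ≥ 1} ⌊n / p^k⌋. For p = 29, n = 147, the terms are:
  ⌊147/29^1⌋ = ⌊147/29⌋ = 5
(the next term ⌊147/29^2⌋ = 0, terminating the sum). Summing: v_29(147!) = 5 = 5.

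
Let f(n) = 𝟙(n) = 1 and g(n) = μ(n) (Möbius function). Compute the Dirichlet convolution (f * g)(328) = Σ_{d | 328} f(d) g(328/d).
(𝟙 * μ)(328) = 0

Divisors of 328: [1, 2, 4, 8, 41, 82, 164, 328]. For each d | 328:
  d = 1: 𝟙(1) · μ(328/1) = 1 · 0 = 0
  d = 2: 𝟙(2) · μ(328/2) = 1 · 0 = 0
  d = 4: 𝟙(4) · μ(328/4) = 1 · 1 = 1
  d = 8: 𝟙(8) · μ(328/8) = 1 · -1 = -1
  d = 41: 𝟙(41) · μ(328/41) = 1 · 0 = 0
  d = 82: 𝟙(82) · μ(328/82) = 1 · 0 = 0
  d = 164: 𝟙(164) · μ(328/164) = 1 · -1 = -1
  d = 328: 𝟙(328) · μ(328/328) = 1 · 1 = 1
Summing: (𝟙 * μ)(328) = 0 + 0 + 1 + -1 + 0 + 0 + -1 + 1 = 0.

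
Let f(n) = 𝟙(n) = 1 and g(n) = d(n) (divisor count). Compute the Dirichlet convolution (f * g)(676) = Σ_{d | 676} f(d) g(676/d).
(𝟙 * d)(676) = 36

Divisors of 676: [1, 2, 4, 13, 26, 52, 169, 338, 676]. For each d | 676:
  d = 1: 𝟙(1) · d(676/1) = 1 · 9 = 9
  d = 2: 𝟙(2) · d(676/2) = 1 · 6 = 6
  d = 4: 𝟙(4) · d(676/4) = 1 · 3 = 3
  d = 13: 𝟙(13) · d(676/13) = 1 · 6 = 6
  d = 26: 𝟙(26) · d(676/26) = 1 · 4 = 4
  d = 52: 𝟙(52) · d(676/52) = 1 · 2 = 2
  d = 169: 𝟙(169) · d(676/169) = 1 · 3 = 3
  d = 338: 𝟙(338) · d(676/338) = 1 · 2 = 2
  d = 676: 𝟙(676) · d(676/676) = 1 · 1 = 1
Summing: (𝟙 * d)(676) = 9 + 6 + 3 + 6 + 4 + 2 + 3 + 2 + 1 = 36.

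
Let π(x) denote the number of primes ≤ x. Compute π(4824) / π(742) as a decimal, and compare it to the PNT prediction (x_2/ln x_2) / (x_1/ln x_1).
π(4824)/π(742) = 649/131 ≈ 4.9542;  PNT prediction ≈ 5.0664.

π(742) = 131 and π(4824) = 649, so π(4824)/π(742) ≈ 4.9542. The PNT-predicted ratio is (4824/ln(4824)) / (742/ln(742)) ≈ 5.0664. The two agree to within a few percent, as expected.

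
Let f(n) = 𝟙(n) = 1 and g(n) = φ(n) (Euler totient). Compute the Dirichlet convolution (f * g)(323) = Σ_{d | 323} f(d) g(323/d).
(𝟙 * φ)(323) = 323

Divisors of 323: [1, 17, 19, 323]. For each d | 323:
  d = 1: 𝟙(1) · φ(323/1) = 1 · 288 = 288
  d = 17: 𝟙(17) · φ(323/17) = 1 · 18 = 18
  d = 19: 𝟙(19) · φ(323/19) = 1 · 16 = 16
  d = 323: 𝟙(323) · φ(323/323) = 1 · 1 = 1
Summing: (𝟙 * φ)(323) = 288 + 18 + 16 + 1 = 323.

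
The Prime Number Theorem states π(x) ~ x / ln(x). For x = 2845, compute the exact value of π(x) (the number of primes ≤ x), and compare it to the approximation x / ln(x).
π(2845) = 413;  x/ln(x) ≈ 357.71;  relative error ≈ 13.39%.

Directly count primes up to 2845: π(2845) = 413. The PNT approximation gives 2845/ln(2845) ≈ 2845/7.95332 ≈ 357.71. Relative error (π(x) − x/ln(x)) / π(x) ≈ 13.39%; the approximation is known to undercount slightly (Li(x) is a better estimate).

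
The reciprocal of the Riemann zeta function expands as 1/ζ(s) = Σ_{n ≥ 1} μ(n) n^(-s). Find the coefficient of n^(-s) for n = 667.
μ(667) = 1

Factor n = 667 = 23 · 29. μ(n) = 0 if any exponent ≥ 2 (not squarefree); otherwise μ(n) = (−1)^{ω(n)} where ω(n) is the number of distinct prime factors. Applying: μ(667) = 1.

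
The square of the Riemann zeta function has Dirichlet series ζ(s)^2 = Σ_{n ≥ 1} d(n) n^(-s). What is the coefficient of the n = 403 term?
d(403) = 4

ζ(s)^2 = (Σ 1/m^s)(Σ 1/k^s). The coefficient of 1/n^s in the product is the number of ordered pairs (m, k) with mk = n, which equals d(n). For n = 403, divisors are [1, 13, 31, 403], so d(403) = 4.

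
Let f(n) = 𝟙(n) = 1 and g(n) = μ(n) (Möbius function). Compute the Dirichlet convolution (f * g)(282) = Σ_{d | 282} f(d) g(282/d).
(𝟙 * μ)(282) = 0

Divisors of 282: [1, 2, 3, 6, 47, 94, 141, 282]. For each d | 282:
  d = 1: 𝟙(1) · μ(282/1) = 1 · -1 = -1
  d = 2: 𝟙(2) · μ(282/2) = 1 · 1 = 1
  d = 3: 𝟙(3) · μ(282/3) = 1 · 1 = 1
  d = 6: 𝟙(6) · μ(282/6) = 1 · -1 = -1
  d = 47: 𝟙(47) · μ(282/47) = 1 · 1 = 1
  d = 94: 𝟙(94) · μ(282/94) = 1 · -1 = -1
  d = 141: 𝟙(141) · μ(282/141) = 1 · -1 = -1
  d = 282: 𝟙(282) · μ(282/282) = 1 · 1 = 1
Summing: (𝟙 * μ)(282) = -1 + 1 + 1 + -1 + 1 + -1 + -1 + 1 = 0.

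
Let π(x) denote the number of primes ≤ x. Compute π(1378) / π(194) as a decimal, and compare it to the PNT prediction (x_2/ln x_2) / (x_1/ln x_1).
π(1378)/π(194) = 220/44 ≈ 5.0000;  PNT prediction ≈ 5.1765.

π(194) = 44 and π(1378) = 220, so π(1378)/π(194) ≈ 5.0000. The PNT-predicted ratio is (1378/ln(1378)) / (194/ln(194)) ≈ 5.1765. The two agree to within a few percent, as expected.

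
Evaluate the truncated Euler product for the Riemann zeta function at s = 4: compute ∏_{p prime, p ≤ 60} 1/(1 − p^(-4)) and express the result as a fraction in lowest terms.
∏ = 313771926178857385645450905033468281439563920601420761/289906031739275464495518328120881551769600000000000000

The primes p ≤ 60 are [2, 3, 5, 7, 11, 13, 17, 19, 23, 29, 31, 37, 41, 43, 47, 53, 59]. For each prime, (1 − 1/p^4)^(-1) = p^4 / (p^4 − 1). The product is (1 − 1/2^4)^(-1), (1 − 1/3^4)^(-1), (1 − 1/5^4)^(-1), (1 − 1/7^4)^(-1), (1 − 1/11^4)^(-1), (1 − 1/13^4)^(-1), (1 − 1/17^4)^(-1), (1 − 1/19^4)^(-1), (1 − 1/23^4)^(-1), (1 − 1/29^4)^(-1), (1 − 1/31^4)^(-1), (1 − 1/37^4)^(-1), (1 − 1/41^4)^(-1), (1 − 1/43^4)^(-1), (1 − 1/47^4)^(-1), (1 − 1/53^4)^(-1), (1 − 1/59^4)^(-1) = ∏ p^4 / (p^4 − 1) = 313771926178857385645450905033468281439563920601420761/289906031739275464495518328120881551769600000000000000.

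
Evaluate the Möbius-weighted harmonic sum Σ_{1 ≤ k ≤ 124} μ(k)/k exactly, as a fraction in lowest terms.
Σ μ(k)/k = 23090940688334333795050585396213953208427071/3161005464041760778814520629154366249327468699

Values of μ(k) for 1 ≤ k ≤ 124: μ(1) = 1, μ(2) = -1, μ(3) = -1, μ(5) = -1, μ(6) = 1, μ(7) = -1, μ(10) = 1, μ(11) = -1, μ(13) = -1, μ(14) = 1, μ(15) = 1, μ(17) = -1, μ(19) = -1, μ(21) = 1, μ(22) = 1, μ(23) = -1, μ(26) = 1, μ(29) = -1, μ(30) = -1, μ(31) = -1, μ(33) = 1, μ(34) = 1, μ(35) = 1, μ(37) = -1, μ(38) = 1, μ(39) = 1, μ(41) = -1, μ(42) = -1, μ(43) = -1, μ(46) = 1, μ(47) = -1, μ(51) = 1, μ(53) = -1, μ(55) = 1, μ(57) = 1, μ(58) = 1, μ(59) = -1, μ(61) = -1, μ(62) = 1, μ(65) = 1, μ(66) = -1, μ(67) = -1, μ(69) = 1, μ(70) = -1, μ(71) = -1, μ(73) = -1, μ(74) = 1, μ(77) = 1, μ(78) = -1, μ(79) = -1, μ(82) = 1, μ(83) = -1, μ(85) = 1, μ(86) = 1, μ(87) = 1, μ(89) = -1, μ(91) = 1, μ(93) = 1, μ(94) = 1, μ(95) = 1, μ(97) = -1, μ(101) = -1, μ(102) = -1, μ(103) = -1, μ(105) = -1, μ(106) = 1, μ(107) = -1, μ(109) = -1, μ(110) = -1, μ(111) = 1, μ(113) = -1, μ(114) = -1, μ(115) = 1, μ(118) = 1, μ(119) = 1, μ(122) = 1, μ(123) = 1, with μ = 0 on non-squarefree integers. Summing μ(k)/k for k where μ(k) ≠ 0 gives 23090940688334333795050585396213953208427071/3161005464041760778814520629154366249327468699 ≈ 0.0073. (PNT ⟺ this sum → 0 as n → ∞.)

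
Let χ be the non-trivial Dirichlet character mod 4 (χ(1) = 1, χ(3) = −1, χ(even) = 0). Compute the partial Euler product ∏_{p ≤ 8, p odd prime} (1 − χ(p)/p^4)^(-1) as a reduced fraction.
∏ = 40516875/40968512

The odd primes p ≤ 8 are [3, 5, 7]. For each, χ(p) = 1 if p ≡ 1 mod 4, χ(p) = −1 if p ≡ 3 mod 4. Taking (1 − χ(p)/p^4)^(-1) = p^4/(p^4 − χ(p)): (1 − (-1)/3^4)^(-1) · (1 − (1)/5^4)^(-1) · (1 − (-1)/7^4)^(-1) = 40516875/40968512.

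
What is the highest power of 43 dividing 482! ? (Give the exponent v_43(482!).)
v_43(482!) = 11

Legendre's formula: v_p(n!) = Σ_{k ≥ 1} ⌊n / p^k⌋. For p = 43, n = 482, the terms are:
  ⌊482/43^1⌋ = ⌊482/43⌋ = 11
(the next term ⌊482/43^2⌋ = 0, terminating the sum). Summing: v_43(482!) = 11 = 11.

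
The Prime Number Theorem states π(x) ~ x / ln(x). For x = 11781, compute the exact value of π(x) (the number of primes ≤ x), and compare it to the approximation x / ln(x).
π(11781) = 1411;  x/ln(x) ≈ 1256.74;  relative error ≈ 10.93%.

Directly count primes up to 11781: π(11781) = 1411. The PNT approximation gives 11781/ln(11781) ≈ 11781/9.37424 ≈ 1256.74. Relative error (π(x) − x/ln(x)) / π(x) ≈ 10.93%; the approximation is known to undercount slightly (Li(x) is a better estimate).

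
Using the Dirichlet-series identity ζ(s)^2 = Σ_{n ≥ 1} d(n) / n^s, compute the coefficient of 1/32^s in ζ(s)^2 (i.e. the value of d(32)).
d(32) = 6

ζ(s)^2 = (Σ 1/m^s)(Σ 1/k^s). The coefficient of 1/n^s in the product is the number of ordered pairs (m, k) with mk = n, which equals d(n). For n = 32, divisors are [1, 2, 4, 8, 16, 32], so d(32) = 6.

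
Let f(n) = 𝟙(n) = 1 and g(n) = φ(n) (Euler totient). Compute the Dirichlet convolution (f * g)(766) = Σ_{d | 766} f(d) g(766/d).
(𝟙 * φ)(766) = 766

Divisors of 766: [1, 2, 383, 766]. For each d | 766:
  d = 1: 𝟙(1) · φ(766/1) = 1 · 382 = 382
  d = 2: 𝟙(2) · φ(766/2) = 1 · 382 = 382
  d = 383: 𝟙(383) · φ(766/383) = 1 · 1 = 1
  d = 766: 𝟙(766) · φ(766/766) = 1 · 1 = 1
Summing: (𝟙 * φ)(766) = 382 + 382 + 1 + 1 = 766.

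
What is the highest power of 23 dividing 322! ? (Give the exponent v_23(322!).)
v_23(322!) = 14

Legendre's formula: v_p(n!) = Σ_{k ≥ 1} ⌊n / p^k⌋. For p = 23, n = 322, the terms are:
  ⌊322/23^1⌋ = ⌊322/23⌋ = 14
(the next term ⌊322/23^2⌋ = 0, terminating the sum). Summing: v_23(322!) = 14 = 14.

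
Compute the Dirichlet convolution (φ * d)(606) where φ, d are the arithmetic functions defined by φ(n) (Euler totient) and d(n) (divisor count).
(φ * d)(606) = 1224

Divisors of 606: [1, 2, 3, 6, 101, 202, 303, 606]. For each d | 606:
  d = 1: φ(1) · d(606/1) = 1 · 8 = 8
  d = 2: φ(2) · d(606/2) = 1 · 4 = 4
  d = 3: φ(3) · d(606/3) = 2 · 4 = 8
  d = 6: φ(6) · d(606/6) = 2 · 2 = 4
  d = 101: φ(101) · d(606/101) = 100 · 4 = 400
  d = 202: φ(202) · d(606/202) = 100 · 2 = 200
  d = 303: φ(303) · d(606/303) = 200 · 2 = 400
  d = 606: φ(606) · d(606/606) = 200 · 1 = 200
Summing: (φ * d)(606) = 8 + 4 + 8 + 4 + 400 + 200 + 400 + 200 = 1224.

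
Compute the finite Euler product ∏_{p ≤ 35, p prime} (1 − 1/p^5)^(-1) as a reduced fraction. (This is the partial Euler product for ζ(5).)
∏ = 1910589921595024369341325427716514697147265/1842548811291065574051999987500114856101888

The primes p ≤ 35 are [2, 3, 5, 7, 11, 13, 17, 19, 23, 29, 31]. For each prime, (1 − 1/p^5)^(-1) = p^5 / (p^5 − 1). The product is (1 − 1/2^5)^(-1), (1 − 1/3^5)^(-1), (1 − 1/5^5)^(-1), (1 − 1/7^5)^(-1), (1 − 1/11^5)^(-1), (1 − 1/13^5)^(-1), (1 − 1/17^5)^(-1), (1 − 1/19^5)^(-1), (1 − 1/23^5)^(-1), (1 − 1/29^5)^(-1), (1 − 1/31^5)^(-1) = ∏ p^5 / (p^5 − 1) = 1910589921595024369341325427716514697147265/1842548811291065574051999987500114856101888.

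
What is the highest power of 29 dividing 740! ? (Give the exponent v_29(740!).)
v_29(740!) = 25

Legendre's formula: v_p(n!) = Σ_{k ≥ 1} ⌊n / p^k⌋. For p = 29, n = 740, the terms are:
  ⌊740/29^1⌋ = ⌊740/29⌋ = 25
(the next term ⌊740/29^2⌋ = 0, terminating the sum). Summing: v_29(740!) = 25 = 25.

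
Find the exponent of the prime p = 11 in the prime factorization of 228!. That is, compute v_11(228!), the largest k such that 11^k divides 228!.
v_11(228!) = 21

Legendre's formula: v_p(n!) = Σ_{k ≥ 1} ⌊n / p^k⌋. For p = 11, n = 228, the terms are:
  ⌊228/11^1⌋ = ⌊228/11⌋ = 20
  ⌊228/11^2⌋ = ⌊228/121⌋ = 1
(the next term ⌊228/11^3⌋ = 0, terminating the sum). Summing: v_11(228!) = 20 + 1 = 21.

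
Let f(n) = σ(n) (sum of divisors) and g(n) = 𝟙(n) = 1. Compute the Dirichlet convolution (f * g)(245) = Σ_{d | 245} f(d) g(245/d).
(σ * 𝟙)(245) = 462

Divisors of 245: [1, 5, 7, 35, 49, 245]. For each d | 245:
  d = 1: σ(1) · 𝟙(245/1) = 1 · 1 = 1
  d = 5: σ(5) · 𝟙(245/5) = 6 · 1 = 6
  d = 7: σ(7) · 𝟙(245/7) = 8 · 1 = 8
  d = 35: σ(35) · 𝟙(245/35) = 48 · 1 = 48
  d = 49: σ(49) · 𝟙(245/49) = 57 · 1 = 57
  d = 245: σ(245) · 𝟙(245/245) = 342 · 1 = 342
Summing: (σ * 𝟙)(245) = 1 + 6 + 8 + 48 + 57 + 342 = 462.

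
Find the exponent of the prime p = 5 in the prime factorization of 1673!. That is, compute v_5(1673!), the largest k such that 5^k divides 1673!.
v_5(1673!) = 415

Legendre's formula: v_p(n!) = Σ_{k ≥ 1} ⌊n / p^k⌋. For p = 5, n = 1673, the terms are:
  ⌊1673/5^1⌋ = ⌊1673/5⌋ = 334
  ⌊1673/5^2⌋ = ⌊1673/25⌋ = 66
  ⌊1673/5^3⌋ = ⌊1673/125⌋ = 13
  ⌊1673/5^4⌋ = ⌊1673/625⌋ = 2
(the next term ⌊1673/5^5⌋ = 0, terminating the sum). Summing: v_5(1673!) = 334 + 66 + 13 + 2 = 415.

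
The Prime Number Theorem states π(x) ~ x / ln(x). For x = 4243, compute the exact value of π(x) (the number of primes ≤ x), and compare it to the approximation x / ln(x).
π(4243) = 582;  x/ln(x) ≈ 507.96;  relative error ≈ 12.72%.

Directly count primes up to 4243: π(4243) = 582. The PNT approximation gives 4243/ln(4243) ≈ 4243/8.35303 ≈ 507.96. Relative error (π(x) − x/ln(x)) / π(x) ≈ 12.72%; the approximation is known to undercount slightly (Li(x) is a better estimate).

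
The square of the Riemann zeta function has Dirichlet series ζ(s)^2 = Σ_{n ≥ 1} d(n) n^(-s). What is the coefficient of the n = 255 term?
d(255) = 8

ζ(s)^2 = (Σ 1/m^s)(Σ 1/k^s). The coefficient of 1/n^s in the product is the number of ordered pairs (m, k) with mk = n, which equals d(n). For n = 255, divisors are [1, 3, 5, 15, 17, 51, 85, 255], so d(255) = 8.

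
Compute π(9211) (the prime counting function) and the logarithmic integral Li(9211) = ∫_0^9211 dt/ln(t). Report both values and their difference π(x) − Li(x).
π(9211) = 1142;  Li(9211) ≈ 1160.09;  π(x) − Li(x) ≈ -18.09.

Direct count of primes ≤ 9211 gives π(9211) = 1142. Numerical evaluation of the logarithmic integral gives Li(9211) ≈ 1160.09. The difference π(x) − Li(x) ≈ -18.09 is typically negative for small/moderate x (Li(x) overestimates), though Littlewood's theorem shows this sign changes infinitely often.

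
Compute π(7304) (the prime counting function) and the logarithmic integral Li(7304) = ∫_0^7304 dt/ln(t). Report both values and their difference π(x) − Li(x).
π(7304) = 930;  Li(7304) ≈ 948.58;  π(x) − Li(x) ≈ -18.58.

Direct count of primes ≤ 7304 gives π(7304) = 930. Numerical evaluation of the logarithmic integral gives Li(7304) ≈ 948.58. The difference π(x) − Li(x) ≈ -18.58 is typically negative for small/moderate x (Li(x) overestimates), though Littlewood's theorem shows this sign changes infinitely often.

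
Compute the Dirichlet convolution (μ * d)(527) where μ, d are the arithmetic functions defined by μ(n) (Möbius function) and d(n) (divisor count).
(μ * d)(527) = 1

Divisors of 527: [1, 17, 31, 527]. For each d | 527:
  d = 1: μ(1) · d(527/1) = 1 · 4 = 4
  d = 17: μ(17) · d(527/17) = -1 · 2 = -2
  d = 31: μ(31) · d(527/31) = -1 · 2 = -2
  d = 527: μ(527) · d(527/527) = 1 · 1 = 1
Summing: (μ * d)(527) = 4 + -2 + -2 + 1 = 1.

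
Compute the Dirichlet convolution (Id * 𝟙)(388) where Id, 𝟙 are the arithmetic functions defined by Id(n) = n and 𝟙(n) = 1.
(Id * 𝟙)(388) = 686

Divisors of 388: [1, 2, 4, 97, 194, 388]. For each d | 388:
  d = 1: Id(1) · 𝟙(388/1) = 1 · 1 = 1
  d = 2: Id(2) · 𝟙(388/2) = 2 · 1 = 2
  d = 4: Id(4) · 𝟙(388/4) = 4 · 1 = 4
  d = 97: Id(97) · 𝟙(388/97) = 97 · 1 = 97
  d = 194: Id(194) · 𝟙(388/194) = 194 · 1 = 194
  d = 388: Id(388) · 𝟙(388/388) = 388 · 1 = 388
Summing: (Id * 𝟙)(388) = 1 + 2 + 4 + 97 + 194 + 388 = 686.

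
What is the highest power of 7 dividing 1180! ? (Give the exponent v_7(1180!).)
v_7(1180!) = 195

Legendre's formula: v_p(n!) = Σ_{k ≥ 1} ⌊n / p^k⌋. For p = 7, n = 1180, the terms are:
  ⌊1180/7^1⌋ = ⌊1180/7⌋ = 168
  ⌊1180/7^2⌋ = ⌊1180/49⌋ = 24
  ⌊1180/7^3⌋ = ⌊1180/343⌋ = 3
(the next term ⌊1180/7^4⌋ = 0, terminating the sum). Summing: v_7(1180!) = 168 + 24 + 3 = 195.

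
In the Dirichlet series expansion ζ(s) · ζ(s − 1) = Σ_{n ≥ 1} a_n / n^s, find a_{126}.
σ(126) = 312

In the product (Σ m^0/m^s)(Σ k / k^s) = Σ (Σ_{d | n} d) / n^s, the coefficient of 1/n^s is σ(n) = Σ_{d | n} d. For n = 126, divisors are [1, 2, 3, 6, 7, 9, 14, 18, 21, 42, 63, 126]; summing: σ(126) = 312.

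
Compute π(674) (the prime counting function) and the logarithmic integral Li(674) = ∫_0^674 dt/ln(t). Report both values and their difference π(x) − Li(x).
π(674) = 122;  Li(674) ≈ 129.11;  π(x) − Li(x) ≈ -7.11.

Direct count of primes ≤ 674 gives π(674) = 122. Numerical evaluation of the logarithmic integral gives Li(674) ≈ 129.11. The difference π(x) − Li(x) ≈ -7.11 is typically negative for small/moderate x (Li(x) overestimates), though Littlewood's theorem shows this sign changes infinitely often.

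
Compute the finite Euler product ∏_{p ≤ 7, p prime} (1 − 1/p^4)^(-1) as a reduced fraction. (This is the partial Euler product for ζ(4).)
∏ = 7203/6656

The primes p ≤ 7 are [2, 3, 5, 7]. For each prime, (1 − 1/p^4)^(-1) = p^4 / (p^4 − 1). The product is (1 − 1/2^4)^(-1), (1 − 1/3^4)^(-1), (1 − 1/5^4)^(-1), (1 − 1/7^4)^(-1) = ∏ p^4 / (p^4 − 1) = 7203/6656.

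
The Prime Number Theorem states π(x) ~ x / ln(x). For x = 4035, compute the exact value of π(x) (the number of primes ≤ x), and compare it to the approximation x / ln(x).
π(4035) = 557;  x/ln(x) ≈ 485.98;  relative error ≈ 12.75%.

Directly count primes up to 4035: π(4035) = 557. The PNT approximation gives 4035/ln(4035) ≈ 4035/8.30276 ≈ 485.98. Relative error (π(x) − x/ln(x)) / π(x) ≈ 12.75%; the approximation is known to undercount slightly (Li(x) is a better estimate).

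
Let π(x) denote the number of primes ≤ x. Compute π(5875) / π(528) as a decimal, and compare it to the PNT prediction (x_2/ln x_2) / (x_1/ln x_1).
π(5875)/π(528) = 773/99 ≈ 7.8081;  PNT prediction ≈ 8.0378.

π(528) = 99 and π(5875) = 773, so π(5875)/π(528) ≈ 7.8081. The PNT-predicted ratio is (5875/ln(5875)) / (528/ln(528)) ≈ 8.0378. The two agree to within a few percent, as expected.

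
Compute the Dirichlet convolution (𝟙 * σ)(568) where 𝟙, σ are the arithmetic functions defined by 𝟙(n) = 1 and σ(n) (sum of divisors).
(𝟙 * σ)(568) = 1898

Divisors of 568: [1, 2, 4, 8, 71, 142, 284, 568]. For each d | 568:
  d = 1: 𝟙(1) · σ(568/1) = 1 · 1080 = 1080
  d = 2: 𝟙(2) · σ(568/2) = 1 · 504 = 504
  d = 4: 𝟙(4) · σ(568/4) = 1 · 216 = 216
  d = 8: 𝟙(8) · σ(568/8) = 1 · 72 = 72
  d = 71: 𝟙(71) · σ(568/71) = 1 · 15 = 15
  d = 142: 𝟙(142) · σ(568/142) = 1 · 7 = 7
  d = 284: 𝟙(284) · σ(568/284) = 1 · 3 = 3
  d = 568: 𝟙(568) · σ(568/568) = 1 · 1 = 1
Summing: (𝟙 * σ)(568) = 1080 + 504 + 216 + 72 + 15 + 7 + 3 + 1 = 1898.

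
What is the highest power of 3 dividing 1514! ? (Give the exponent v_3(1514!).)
v_3(1514!) = 754

Legendre's formula: v_p(n!) = Σ_{k ≥ 1} ⌊n / p^k⌋. For p = 3, n = 1514, the terms are:
  ⌊1514/3^1⌋ = ⌊1514/3⌋ = 504
  ⌊1514/3^2⌋ = ⌊1514/9⌋ = 168
  ⌊1514/3^3⌋ = ⌊1514/27⌋ = 56
  ⌊1514/3^4⌋ = ⌊1514/81⌋ = 18
  ⌊1514/3^5⌋ = ⌊1514/243⌋ = 6
  ⌊1514/3^6⌋ = ⌊1514/729⌋ = 2
(the next term ⌊1514/3^7⌋ = 0, terminating the sum). Summing: v_3(1514!) = 504 + 168 + 56 + 18 + 6 + 2 = 754.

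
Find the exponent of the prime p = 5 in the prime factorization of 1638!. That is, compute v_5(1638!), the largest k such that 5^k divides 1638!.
v_5(1638!) = 407

Legendre's formula: v_p(n!) = Σ_{k ≥ 1} ⌊n / p^k⌋. For p = 5, n = 1638, the terms are:
  ⌊1638/5^1⌋ = ⌊1638/5⌋ = 327
  ⌊1638/5^2⌋ = ⌊1638/25⌋ = 65
  ⌊1638/5^3⌋ = ⌊1638/125⌋ = 13
  ⌊1638/5^4⌋ = ⌊1638/625⌋ = 2
(the next term ⌊1638/5^5⌋ = 0, terminating the sum). Summing: v_5(1638!) = 327 + 65 + 13 + 2 = 407.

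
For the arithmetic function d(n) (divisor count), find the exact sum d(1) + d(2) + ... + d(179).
Σ_{n ≤ 179} d(n) = 953

Compute d(n) for each 1 ≤ n ≤ 179: d(1) = 1, d(2) = 2, d(3) = 2, d(4) = 3, d(5) = 2, d(6) = 4, d(7) = 2, d(8) = 4, d(9) = 3, d(10) = 4, d(11) = 2, d(12) = 6, d(13) = 2, d(14) = 4, d(15) = 4, d(16) = 5, d(17) = 2, d(18) = 6, d(19) = 2, d(20) = 6, d(21) = 4, d(22) = 4, d(23) = 2, d(24) = 8, d(25) = 3, d(26) = 4, d(27) = 4, d(28) = 6, d(29) = 2, d(30) = 8, d(31) = 2, d(32) = 6, d(33) = 4, d(34) = 4, d(35) = 4, d(36) = 9, d(37) = 2, d(38) = 4, d(39) = 4, d(40) = 8, d(41) = 2, d(42) = 8, d(43) = 2, d(44) = 6, d(45) = 6, d(46) = 4, d(47) = 2, d(48) = 10, d(49) = 3, d(50) = 6, d(51) = 4, d(52) = 6, d(53) = 2, d(54) = 8, d(55) = 4, d(56) = 8, d(57) = 4, d(58) = 4, d(59) = 2, d(60) = 12, d(61) = 2, d(62) = 4, d(63) = 6, d(64) = 7, d(65) = 4, d(66) = 8, d(67) = 2, d(68) = 6, d(69) = 4, d(70) = 8, d(71) = 2, d(72) = 12, d(73) = 2, d(74) = 4, d(75) = 6, d(76) = 6, d(77) = 4, d(78) = 8, d(79) = 2, d(80) = 10, d(81) = 5, d(82) = 4, d(83) = 2, d(84) = 12, d(85) = 4, d(86) = 4, d(87) = 4, d(88) = 8, d(89) = 2, d(90) = 12, d(91) = 4, d(92) = 6, d(93) = 4, d(94) = 4, d(95) = 4, d(96) = 12, d(97) = 2, d(98) = 6, d(99) = 6, d(100) = 9, d(101) = 2, d(102) = 8, d(103) = 2, d(104) = 8, d(105) = 8, d(106) = 4, d(107) = 2, d(108) = 12, d(109) = 2, d(110) = 8, d(111) = 4, d(112) = 10, d(113) = 2, d(114) = 8, d(115) = 4, d(116) = 6, d(117) = 6, d(118) = 4, d(119) = 4, d(120) = 16, d(121) = 3, d(122) = 4, d(123) = 4, d(124) = 6, d(125) = 4, d(126) = 12, d(127) = 2, d(128) = 8, d(129) = 4, d(130) = 8, d(131) = 2, d(132) = 12, d(133) = 4, d(134) = 4, d(135) = 8, d(136) = 8, d(137) = 2, d(138) = 8, d(139) = 2, d(140) = 12, d(141) = 4, d(142) = 4, d(143) = 4, d(144) = 15, d(145) = 4, d(146) = 4, d(147) = 6, d(148) = 6, d(149) = 2, d(150) = 12, d(151) = 2, d(152) = 8, d(153) = 6, d(154) = 8, d(155) = 4, d(156) = 12, d(157) = 2, d(158) = 4, d(159) = 4, d(160) = 12, d(161) = 4, d(162) = 10, d(163) = 2, d(164) = 6, d(165) = 8, d(166) = 4, d(167) = 2, d(168) = 16, d(169) = 3, d(170) = 8, d(171) = 6, d(172) = 6, d(173) = 2, d(174) = 8, d(175) = 6, d(176) = 10, d(177) = 4, d(178) = 4, d(179) = 2. Summing all 179 values: 953. (Dirichlet's divisor formula: Σ_{n ≤ x} d(n) = x ln(x) + (2γ − 1) x + O(√x). For x = 179, the asymptotic estimate is ≈ 956.19.)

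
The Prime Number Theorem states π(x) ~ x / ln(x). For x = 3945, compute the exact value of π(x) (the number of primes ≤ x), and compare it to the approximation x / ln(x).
π(3945) = 547;  x/ln(x) ≈ 476.44;  relative error ≈ 12.90%.

Directly count primes up to 3945: π(3945) = 547. The PNT approximation gives 3945/ln(3945) ≈ 3945/8.28020 ≈ 476.44. Relative error (π(x) − x/ln(x)) / π(x) ≈ 12.90%; the approximation is known to undercount slightly (Li(x) is a better estimate).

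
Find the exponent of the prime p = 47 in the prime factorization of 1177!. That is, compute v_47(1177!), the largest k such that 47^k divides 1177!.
v_47(1177!) = 25

Legendre's formula: v_p(n!) = Σ_{k ≥ 1} ⌊n / p^k⌋. For p = 47, n = 1177, the terms are:
  ⌊1177/47^1⌋ = ⌊1177/47⌋ = 25
(the next term ⌊1177/47^2⌋ = 0, terminating the sum). Summing: v_47(1177!) = 25 = 25.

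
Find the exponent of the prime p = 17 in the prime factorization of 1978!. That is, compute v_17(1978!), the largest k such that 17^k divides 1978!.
v_17(1978!) = 122

Legendre's formula: v_p(n!) = Σ_{k ≥ 1} ⌊n / p^k⌋. For p = 17, n = 1978, the terms are:
  ⌊1978/17^1⌋ = ⌊1978/17⌋ = 116
  ⌊1978/17^2⌋ = ⌊1978/289⌋ = 6
(the next term ⌊1978/17^3⌋ = 0, terminating the sum). Summing: v_17(1978!) = 116 + 6 = 122.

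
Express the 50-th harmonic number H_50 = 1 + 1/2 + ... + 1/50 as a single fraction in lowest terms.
H_50 = 13943237577224054960759/3099044504245996706400

Direct summation: H_50 = 1 + 1/2 + ... + 1/50. The least common denominator is lcm(1, ..., 50) = 3099044504245996706400; over this denominator the numerator is 3099044504245996706400 + 1549522252122998353200 + 1033014834748665568800 + 774761126061499176600 + 619808900849199341280 + 516507417374332784400 + 442720643463713815200 + 387380563030749588300 + 344338278249555189600 + 309904450424599670640 + 281731318567817882400 + 258253708687166392200 + 238388038788153592800 + 221360321731856907600 + 206602966949733113760 + 193690281515374794150 + 182296735543882159200 + 172169139124777594800 + 163107605486631405600 + 154952225212299835320 + 147573547821237938400 + 140865659283908941200 + 134741065401999856800 + 129126854343583196100 + 123961780169839868256 + 119194019394076796400 + 114779426083185063200 + 110680160865928453800 + 106863603594689541600 + 103301483474866556880 + 99969177556322474400 + 96845140757687397075 + 93910439522605960800 + 91148367771941079600 + 88544128692742763040 + 86084569562388797400 + 83757959574216127200 + 81553802743315702800 + 79462679596051197600 + 77476112606149917660 + 75586451323073090400 + 73786773910618969200 + 72070802424325504800 + 70432829641954470600 + 68867655649911037920 + 67370532700999928400 + 65937117111616951200 + 64563427171791598050 + 63245806209101973600 + 61980890084919934128 = 13943237577224054960759, so H_50 = 13943237577224054960759/3099044504245996706400 (already in lowest terms) ≈ 4.49921. (The PNT-adjacent estimate ln(50) + γ ≈ 4.48924 matches within O(1/n).)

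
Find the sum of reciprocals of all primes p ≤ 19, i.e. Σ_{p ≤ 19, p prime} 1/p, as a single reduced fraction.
Σ 1/p = 14117683/9699690

π(19) = 8, so the primes ≤ 19 are [2, 3, 5, 7, 11, 13, 17, 19]. Summing 1/p over these primes: 14117683/9699690 ≈ 1.4555. Mertens estimate ln ln(19) + 0.2615 ≈ 1.3414.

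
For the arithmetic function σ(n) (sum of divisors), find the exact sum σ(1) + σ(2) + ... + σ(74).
Σ_{n ≤ 74} σ(n) = 4520

Compute σ(n) for each 1 ≤ n ≤ 74: σ(1) = 1, σ(2) = 3, σ(3) = 4, σ(4) = 7, σ(5) = 6, σ(6) = 12, σ(7) = 8, σ(8) = 15, σ(9) = 13, σ(10) = 18, σ(11) = 12, σ(12) = 28, σ(13) = 14, σ(14) = 24, σ(15) = 24, σ(16) = 31, σ(17) = 18, σ(18) = 39, σ(19) = 20, σ(20) = 42, σ(21) = 32, σ(22) = 36, σ(23) = 24, σ(24) = 60, σ(25) = 31, σ(26) = 42, σ(27) = 40, σ(28) = 56, σ(29) = 30, σ(30) = 72, σ(31) = 32, σ(32) = 63, σ(33) = 48, σ(34) = 54, σ(35) = 48, σ(36) = 91, σ(37) = 38, σ(38) = 60, σ(39) = 56, σ(40) = 90, σ(41) = 42, σ(42) = 96, σ(43) = 44, σ(44) = 84, σ(45) = 78, σ(46) = 72, σ(47) = 48, σ(48) = 124, σ(49) = 57, σ(50) = 93, σ(51) = 72, σ(52) = 98, σ(53) = 54, σ(54) = 120, σ(55) = 72, σ(56) = 120, σ(57) = 80, σ(58) = 90, σ(59) = 60, σ(60) = 168, σ(61) = 62, σ(62) = 96, σ(63) = 104, σ(64) = 127, σ(65) = 84, σ(66) = 144, σ(67) = 68, σ(68) = 126, σ(69) = 96, σ(70) = 144, σ(71) = 72, σ(72) = 195, σ(73) = 74, σ(74) = 114. Summing all 74 values: 4520. (Average order: Σ_{n ≤ x} σ(n) ~ (π²/12) x². For x = 74, (π²/12)·74² ≈ 4503.83.)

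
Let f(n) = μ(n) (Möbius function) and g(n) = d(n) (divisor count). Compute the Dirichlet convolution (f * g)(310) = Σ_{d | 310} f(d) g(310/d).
(μ * d)(310) = 1

Divisors of 310: [1, 2, 5, 10, 31, 62, 155, 310]. For each d | 310:
  d = 1: μ(1) · d(310/1) = 1 · 8 = 8
  d = 2: μ(2) · d(310/2) = -1 · 4 = -4
  d = 5: μ(5) · d(310/5) = -1 · 4 = -4
  d = 10: μ(10) · d(310/10) = 1 · 2 = 2
  d = 31: μ(31) · d(310/31) = -1 · 4 = -4
  d = 62: μ(62) · d(310/62) = 1 · 2 = 2
  d = 155: μ(155) · d(310/155) = 1 · 2 = 2
  d = 310: μ(310) · d(310/310) = -1 · 1 = -1
Summing: (μ * d)(310) = 8 + -4 + -4 + 2 + -4 + 2 + 2 + -1 = 1.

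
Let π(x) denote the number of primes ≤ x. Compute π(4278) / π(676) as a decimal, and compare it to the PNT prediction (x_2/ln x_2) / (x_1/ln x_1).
π(4278)/π(676) = 587/122 ≈ 4.8115;  PNT prediction ≈ 4.9319.

π(676) = 122 and π(4278) = 587, so π(4278)/π(676) ≈ 4.8115. The PNT-predicted ratio is (4278/ln(4278)) / (676/ln(676)) ≈ 4.9319. The two agree to within a few percent, as expected.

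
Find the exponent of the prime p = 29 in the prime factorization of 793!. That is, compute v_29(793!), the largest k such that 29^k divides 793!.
v_29(793!) = 27

Legendre's formula: v_p(n!) = Σ_{k ≥ 1} ⌊n / p^k⌋. For p = 29, n = 793, the terms are:
  ⌊793/29^1⌋ = ⌊793/29⌋ = 27
(the next term ⌊793/29^2⌋ = 0, terminating the sum). Summing: v_29(793!) = 27 = 27.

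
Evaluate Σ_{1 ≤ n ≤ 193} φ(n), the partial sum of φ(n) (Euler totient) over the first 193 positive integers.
Σ_{n ≤ 193} φ(n) = 11422

Compute φ(n) for each 1 ≤ n ≤ 193: φ(1) = 1, φ(2) = 1, φ(3) = 2, φ(4) = 2, φ(5) = 4, φ(6) = 2, φ(7) = 6, φ(8) = 4, φ(9) = 6, φ(10) = 4, φ(11) = 10, φ(12) = 4, φ(13) = 12, φ(14) = 6, φ(15) = 8, φ(16) = 8, φ(17) = 16, φ(18) = 6, φ(19) = 18, φ(20) = 8, φ(21) = 12, φ(22) = 10, φ(23) = 22, φ(24) = 8, φ(25) = 20, φ(26) = 12, φ(27) = 18, φ(28) = 12, φ(29) = 28, φ(30) = 8, φ(31) = 30, φ(32) = 16, φ(33) = 20, φ(34) = 16, φ(35) = 24, φ(36) = 12, φ(37) = 36, φ(38) = 18, φ(39) = 24, φ(40) = 16, φ(41) = 40, φ(42) = 12, φ(43) = 42, φ(44) = 20, φ(45) = 24, φ(46) = 22, φ(47) = 46, φ(48) = 16, φ(49) = 42, φ(50) = 20, φ(51) = 32, φ(52) = 24, φ(53) = 52, φ(54) = 18, φ(55) = 40, φ(56) = 24, φ(57) = 36, φ(58) = 28, φ(59) = 58, φ(60) = 16, φ(61) = 60, φ(62) = 30, φ(63) = 36, φ(64) = 32, φ(65) = 48, φ(66) = 20, φ(67) = 66, φ(68) = 32, φ(69) = 44, φ(70) = 24, φ(71) = 70, φ(72) = 24, φ(73) = 72, φ(74) = 36, φ(75) = 40, φ(76) = 36, φ(77) = 60, φ(78) = 24, φ(79) = 78, φ(80) = 32, φ(81) = 54, φ(82) = 40, φ(83) = 82, φ(84) = 24, φ(85) = 64, φ(86) = 42, φ(87) = 56, φ(88) = 40, φ(89) = 88, φ(90) = 24, φ(91) = 72, φ(92) = 44, φ(93) = 60, φ(94) = 46, φ(95) = 72, φ(96) = 32, φ(97) = 96, φ(98) = 42, φ(99) = 60, φ(100) = 40, φ(101) = 100, φ(102) = 32, φ(103) = 102, φ(104) = 48, φ(105) = 48, φ(106) = 52, φ(107) = 106, φ(108) = 36, φ(109) = 108, φ(110) = 40, φ(111) = 72, φ(112) = 48, φ(113) = 112, φ(114) = 36, φ(115) = 88, φ(116) = 56, φ(117) = 72, φ(118) = 58, φ(119) = 96, φ(120) = 32, φ(121) = 110, φ(122) = 60, φ(123) = 80, φ(124) = 60, φ(125) = 100, φ(126) = 36, φ(127) = 126, φ(128) = 64, φ(129) = 84, φ(130) = 48, φ(131) = 130, φ(132) = 40, φ(133) = 108, φ(134) = 66, φ(135) = 72, φ(136) = 64, φ(137) = 136, φ(138) = 44, φ(139) = 138, φ(140) = 48, φ(141) = 92, φ(142) = 70, φ(143) = 120, φ(144) = 48, φ(145) = 112, φ(146) = 72, φ(147) = 84, φ(148) = 72, φ(149) = 148, φ(150) = 40, φ(151) = 150, φ(152) = 72, φ(153) = 96, φ(154) = 60, φ(155) = 120, φ(156) = 48, φ(157) = 156, φ(158) = 78, φ(159) = 104, φ(160) = 64, φ(161) = 132, φ(162) = 54, φ(163) = 162, φ(164) = 80, φ(165) = 80, φ(166) = 82, φ(167) = 166, φ(168) = 48, φ(169) = 156, φ(170) = 64, φ(171) = 108, φ(172) = 84, φ(173) = 172, φ(174) = 56, φ(175) = 120, φ(176) = 80, φ(177) = 116, φ(178) = 88, φ(179) = 178, φ(180) = 48, φ(181) = 180, φ(182) = 72, φ(183) = 120, φ(184) = 88, φ(185) = 144, φ(186) = 60, φ(187) = 160, φ(188) = 92, φ(189) = 108, φ(190) = 72, φ(191) = 190, φ(192) = 64, φ(193) = 192. Summing all 193 values: 11422. (Average order: Σ_{n ≤ x} φ(n) ~ (3/π²) x². For x = 193, (3/π²)·193² ≈ 11322.34.)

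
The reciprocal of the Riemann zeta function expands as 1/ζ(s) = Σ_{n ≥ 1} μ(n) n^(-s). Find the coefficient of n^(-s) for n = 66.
μ(66) = -1

Factor n = 66 = 2 · 3 · 11. μ(n) = 0 if any exponent ≥ 2 (not squarefree); otherwise μ(n) = (−1)^{ω(n)} where ω(n) is the number of distinct prime factors. Applying: μ(66) = -1.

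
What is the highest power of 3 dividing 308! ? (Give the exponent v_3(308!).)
v_3(308!) = 151

Legendre's formula: v_p(n!) = Σ_{k ≥ 1} ⌊n / p^k⌋. For p = 3, n = 308, the terms are:
  ⌊308/3^1⌋ = ⌊308/3⌋ = 102
  ⌊308/3^2⌋ = ⌊308/9⌋ = 34
  ⌊308/3^3⌋ = ⌊308/27⌋ = 11
  ⌊308/3^4⌋ = ⌊308/81⌋ = 3
  ⌊308/3^5⌋ = ⌊308/243⌋ = 1
(the next term ⌊308/3^6⌋ = 0, terminating the sum). Summing: v_3(308!) = 102 + 34 + 11 + 3 + 1 = 151.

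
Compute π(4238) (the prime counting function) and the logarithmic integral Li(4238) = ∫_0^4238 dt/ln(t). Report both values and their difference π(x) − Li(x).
π(4238) = 580;  Li(4238) ≈ 593.96;  π(x) − Li(x) ≈ -13.96.

Direct count of primes ≤ 4238 gives π(4238) = 580. Numerical evaluation of the logarithmic integral gives Li(4238) ≈ 593.96. The difference π(x) − Li(x) ≈ -13.96 is typically negative for small/moderate x (Li(x) overestimates), though Littlewood's theorem shows this sign changes infinitely often.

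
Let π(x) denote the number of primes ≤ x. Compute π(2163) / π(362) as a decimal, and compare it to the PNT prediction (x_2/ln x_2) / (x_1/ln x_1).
π(2163)/π(362) = 326/72 ≈ 4.5278;  PNT prediction ≈ 4.5842.

π(362) = 72 and π(2163) = 326, so π(2163)/π(362) ≈ 4.5278. The PNT-predicted ratio is (2163/ln(2163)) / (362/ln(362)) ≈ 4.5842. The two agree to within a few percent, as expected.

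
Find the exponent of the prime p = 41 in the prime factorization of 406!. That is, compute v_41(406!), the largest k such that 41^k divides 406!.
v_41(406!) = 9

Legendre's formula: v_p(n!) = Σ_{k ≥ 1} ⌊n / p^k⌋. For p = 41, n = 406, the terms are:
  ⌊406/41^1⌋ = ⌊406/41⌋ = 9
(the next term ⌊406/41^2⌋ = 0, terminating the sum). Summing: v_41(406!) = 9 = 9.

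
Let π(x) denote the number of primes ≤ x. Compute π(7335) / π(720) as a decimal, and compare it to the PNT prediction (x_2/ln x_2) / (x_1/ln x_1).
π(7335)/π(720) = 935/128 ≈ 7.3047;  PNT prediction ≈ 7.5307.

π(720) = 128 and π(7335) = 935, so π(7335)/π(720) ≈ 7.3047. The PNT-predicted ratio is (7335/ln(7335)) / (720/ln(720)) ≈ 7.5307. The two agree to within a few percent, as expected.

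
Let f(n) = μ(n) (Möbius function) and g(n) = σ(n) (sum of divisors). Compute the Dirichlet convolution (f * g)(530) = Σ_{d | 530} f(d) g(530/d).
(μ * σ)(530) = 530

Divisors of 530: [1, 2, 5, 10, 53, 106, 265, 530]. For each d | 530:
  d = 1: μ(1) · σ(530/1) = 1 · 972 = 972
  d = 2: μ(2) · σ(530/2) = -1 · 324 = -324
  d = 5: μ(5) · σ(530/5) = -1 · 162 = -162
  d = 10: μ(10) · σ(530/10) = 1 · 54 = 54
  d = 53: μ(53) · σ(530/53) = -1 · 18 = -18
  d = 106: μ(106) · σ(530/106) = 1 · 6 = 6
  d = 265: μ(265) · σ(530/265) = 1 · 3 = 3
  d = 530: μ(530) · σ(530/530) = -1 · 1 = -1
Summing: (μ * σ)(530) = 972 + -324 + -162 + 54 + -18 + 6 + 3 + -1 = 530.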